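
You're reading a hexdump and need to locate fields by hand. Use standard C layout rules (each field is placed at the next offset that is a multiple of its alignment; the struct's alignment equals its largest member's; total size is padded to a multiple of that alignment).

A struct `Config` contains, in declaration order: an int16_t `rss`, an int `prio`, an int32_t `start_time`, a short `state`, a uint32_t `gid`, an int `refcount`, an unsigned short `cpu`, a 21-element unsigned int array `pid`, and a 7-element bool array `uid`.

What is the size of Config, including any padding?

120 bytes

@0: rss [2B, align 2] → 2
+2 pad (align 4)
@4: prio [4B, align 4] → 8
@8: start_time [4B, align 4] → 12
@12: state [2B, align 2] → 14
+2 pad (align 4)
@16: gid [4B, align 4] → 20
@20: refcount [4B, align 4] → 24
@24: cpu [2B, align 2] → 26
+2 pad (align 4)
@28: pid [84B, align 4] → 112
@112: uid [7B, align 1] → 119
+1 tail pad (align 4)
size 120, align 4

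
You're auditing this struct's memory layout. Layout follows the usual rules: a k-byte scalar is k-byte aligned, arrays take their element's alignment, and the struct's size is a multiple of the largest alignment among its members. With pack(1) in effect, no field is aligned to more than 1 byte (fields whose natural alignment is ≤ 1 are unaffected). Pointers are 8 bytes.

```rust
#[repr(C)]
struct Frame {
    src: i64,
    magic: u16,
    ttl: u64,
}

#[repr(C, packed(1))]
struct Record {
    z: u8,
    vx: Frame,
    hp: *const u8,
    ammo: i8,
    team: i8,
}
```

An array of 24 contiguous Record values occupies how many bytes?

840

Frame: src at 0 (size 8, align 8) → ends 8; magic at 8 (size 2, align 2) → ends 10; pad 6 to align 8 for ttl; ttl at 16 (size 8, align 8) → ends 24; total 24 bytes, alignment 8
z at 0 (size 1, align 1) → ends 1
vx at 1 (size 24, align 1) → ends 25
hp at 25 (size 8, align 1) → ends 33
ammo at 33 (size 1, align 1) → ends 34
team at 34 (size 1, align 1) → ends 35
total 35 bytes, alignment 1
array of 24: 24 × 35 = 840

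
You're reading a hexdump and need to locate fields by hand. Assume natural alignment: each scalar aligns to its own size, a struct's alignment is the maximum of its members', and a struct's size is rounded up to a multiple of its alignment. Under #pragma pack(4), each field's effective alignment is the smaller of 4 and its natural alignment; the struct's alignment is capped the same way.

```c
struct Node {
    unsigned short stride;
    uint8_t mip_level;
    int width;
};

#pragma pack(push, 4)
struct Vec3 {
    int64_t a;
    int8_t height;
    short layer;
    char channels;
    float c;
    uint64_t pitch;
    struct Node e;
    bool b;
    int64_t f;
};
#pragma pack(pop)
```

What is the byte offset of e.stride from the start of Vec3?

Node: 0..2  stride  (2B, 2-aligned); 2..3  mip_level  (1B, 1-aligned); 3..4  -- padding (1B); 4..8  width  (4B, 4-aligned); sizeof = 8, alignof = 4
0..8  a  (8B, 4-aligned)
8..9  height  (1B, 1-aligned)
9..10  -- padding (1B)
10..12  layer  (2B, 2-aligned)
12..13  channels  (1B, 1-aligned)
13..16  -- padding (3B)
16..20  c  (4B, 4-aligned)
20..28  pitch  (8B, 4-aligned)
28..36  e  (8B, 4-aligned)
within Node: stride at 0
28 + 0 = 28

28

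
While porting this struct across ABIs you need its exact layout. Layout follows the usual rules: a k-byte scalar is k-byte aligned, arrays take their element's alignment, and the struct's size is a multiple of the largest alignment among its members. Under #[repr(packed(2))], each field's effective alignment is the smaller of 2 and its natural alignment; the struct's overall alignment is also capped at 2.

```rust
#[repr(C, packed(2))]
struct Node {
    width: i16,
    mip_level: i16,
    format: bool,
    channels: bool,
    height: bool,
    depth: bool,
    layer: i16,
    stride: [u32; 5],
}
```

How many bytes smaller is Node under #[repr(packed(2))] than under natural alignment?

natural layout:
  0..2  width  (2B, 2-aligned)
  2..4  mip_level  (2B, 2-aligned)
  4..5  format  (1B, 1-aligned)
  5..6  channels  (1B, 1-aligned)
  6..7  height  (1B, 1-aligned)
  7..8  depth  (1B, 1-aligned)
  8..10  layer  (2B, 2-aligned)
  10..12  -- padding (2B)
  12..32  stride  (20B, 4-aligned)
  sizeof = 32, alignof = 4
packed(2) layout:
  0..2  width  (2B, 2-aligned)
  2..4  mip_level  (2B, 2-aligned)
  4..5  format  (1B, 1-aligned)
  5..6  channels  (1B, 1-aligned)
  6..7  height  (1B, 1-aligned)
  7..8  depth  (1B, 1-aligned)
  8..10  layer  (2B, 2-aligned)
  10..30  stride  (20B, 2-aligned)
  sizeof = 30, alignof = 2
32 − 30 = 2

2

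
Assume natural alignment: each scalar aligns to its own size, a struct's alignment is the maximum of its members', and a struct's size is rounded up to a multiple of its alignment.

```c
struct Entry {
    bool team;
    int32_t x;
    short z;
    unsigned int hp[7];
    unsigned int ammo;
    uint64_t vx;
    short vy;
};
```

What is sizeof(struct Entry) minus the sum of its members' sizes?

15

0..1  team  (1B, 1-aligned)
1..4  -- padding (3B)
4..8  x  (4B, 4-aligned)
8..10  z  (2B, 2-aligned)
10..12  -- padding (2B)
12..40  hp  (28B, 4-aligned)
40..44  ammo  (4B, 4-aligned)
44..48  -- padding (4B)
48..56  vx  (8B, 8-aligned)
56..58  vy  (2B, 2-aligned)
58..64  -- tail padding (6B)
sizeof = 64, alignof = 8
data bytes 49, size 64 → padding 15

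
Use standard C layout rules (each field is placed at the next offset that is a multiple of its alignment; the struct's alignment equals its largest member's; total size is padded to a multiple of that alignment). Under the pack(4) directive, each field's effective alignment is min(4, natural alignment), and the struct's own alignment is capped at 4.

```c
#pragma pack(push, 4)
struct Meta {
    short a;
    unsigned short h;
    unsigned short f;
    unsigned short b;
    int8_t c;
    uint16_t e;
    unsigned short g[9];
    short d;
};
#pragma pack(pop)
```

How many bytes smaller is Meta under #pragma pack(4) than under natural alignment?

natural layout:
  a at 0 (size 2, align 2) → ends 2
  h at 2 (size 2, align 2) → ends 4
  f at 4 (size 2, align 2) → ends 6
  b at 6 (size 2, align 2) → ends 8
  c at 8 (size 1, align 1) → ends 9
  pad 1 to align 2 for e
  e at 10 (size 2, align 2) → ends 12
  g at 12 (size 18, align 2) → ends 30
  d at 30 (size 2, align 2) → ends 32
  total 32 bytes, alignment 2
packed(4) layout:
  a at 0 (size 2, align 2) → ends 2
  h at 2 (size 2, align 2) → ends 4
  f at 4 (size 2, align 2) → ends 6
  b at 6 (size 2, align 2) → ends 8
  c at 8 (size 1, align 1) → ends 9
  pad 1 to align 2 for e
  e at 10 (size 2, align 2) → ends 12
  g at 12 (size 18, align 2) → ends 30
  d at 30 (size 2, align 2) → ends 32
  total 32 bytes, alignment 2
32 − 32 = 0

0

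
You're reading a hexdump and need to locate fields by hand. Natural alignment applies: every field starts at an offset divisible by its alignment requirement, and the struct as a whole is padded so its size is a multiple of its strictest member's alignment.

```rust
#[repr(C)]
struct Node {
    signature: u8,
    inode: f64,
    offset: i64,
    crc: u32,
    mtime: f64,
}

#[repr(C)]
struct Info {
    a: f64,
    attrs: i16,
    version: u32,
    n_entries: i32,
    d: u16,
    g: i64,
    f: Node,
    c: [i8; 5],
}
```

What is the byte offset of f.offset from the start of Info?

48

Node: @0: signature [1B, align 1] → 1; +7 pad (align 8); @8: inode [8B, align 8] → 16; @16: offset [8B, align 8] → 24; @24: crc [4B, align 4] → 28; +4 pad (align 8); @32: mtime [8B, align 8] → 40; size 40, align 8
@0: a [8B, align 8] → 8
@8: attrs [2B, align 2] → 10
+2 pad (align 4)
@12: version [4B, align 4] → 16
@16: n_entries [4B, align 4] → 20
@20: d [2B, align 2] → 22
+2 pad (align 8)
@24: g [8B, align 8] → 32
@32: f [40B, align 8] → 72
within Node: offset at 16
32 + 16 = 48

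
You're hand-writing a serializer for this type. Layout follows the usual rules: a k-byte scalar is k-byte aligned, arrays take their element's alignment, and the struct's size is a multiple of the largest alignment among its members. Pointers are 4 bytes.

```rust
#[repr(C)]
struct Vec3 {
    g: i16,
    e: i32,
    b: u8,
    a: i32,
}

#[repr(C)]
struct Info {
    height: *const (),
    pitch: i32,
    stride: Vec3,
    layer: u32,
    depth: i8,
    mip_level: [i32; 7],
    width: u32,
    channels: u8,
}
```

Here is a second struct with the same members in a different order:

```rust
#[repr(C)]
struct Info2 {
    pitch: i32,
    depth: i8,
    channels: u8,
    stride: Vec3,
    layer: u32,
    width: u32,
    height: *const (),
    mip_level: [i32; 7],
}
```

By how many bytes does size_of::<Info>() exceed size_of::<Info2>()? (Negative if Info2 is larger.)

Vec3: 0..2  g  (2B, 2-aligned); 2..4  -- padding (2B); 4..8  e  (4B, 4-aligned); 8..9  b  (1B, 1-aligned); 9..12  -- padding (3B); 12..16  a  (4B, 4-aligned); sizeof = 16, alignof = 4
0..4  height  (4B, 4-aligned)
4..8  pitch  (4B, 4-aligned)
8..24  stride  (16B, 4-aligned)
24..28  layer  (4B, 4-aligned)
28..29  depth  (1B, 1-aligned)
29..32  -- padding (3B)
32..60  mip_level  (28B, 4-aligned)
60..64  width  (4B, 4-aligned)
64..65  channels  (1B, 1-aligned)
65..68  -- tail padding (3B)
sizeof = 68, alignof = 4
— Info2 —
0..4  pitch  (4B, 4-aligned)
4..5  depth  (1B, 1-aligned)
5..6  channels  (1B, 1-aligned)
6..8  -- padding (2B)
8..24  stride  (16B, 4-aligned)
24..28  layer  (4B, 4-aligned)
28..32  width  (4B, 4-aligned)
32..36  height  (4B, 4-aligned)
36..64  mip_level  (28B, 4-aligned)
sizeof = 64, alignof = 4
68 − 64 = 4

4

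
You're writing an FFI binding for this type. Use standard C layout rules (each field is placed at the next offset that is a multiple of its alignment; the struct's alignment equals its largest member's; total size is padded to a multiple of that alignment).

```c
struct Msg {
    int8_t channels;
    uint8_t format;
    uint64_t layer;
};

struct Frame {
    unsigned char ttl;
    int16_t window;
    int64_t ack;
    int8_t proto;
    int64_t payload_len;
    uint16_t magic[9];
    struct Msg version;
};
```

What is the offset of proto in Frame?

Msg: 0..1  channels  (1B, 1-aligned); 1..2  format  (1B, 1-aligned); 2..8  -- padding (6B); 8..16  layer  (8B, 8-aligned); sizeof = 16, alignof = 8
0..1  ttl  (1B, 1-aligned)
1..2  -- padding (1B)
2..4  window  (2B, 2-aligned)
4..8  -- padding (4B)
8..16  ack  (8B, 8-aligned)
16..17  proto  (1B, 1-aligned)

16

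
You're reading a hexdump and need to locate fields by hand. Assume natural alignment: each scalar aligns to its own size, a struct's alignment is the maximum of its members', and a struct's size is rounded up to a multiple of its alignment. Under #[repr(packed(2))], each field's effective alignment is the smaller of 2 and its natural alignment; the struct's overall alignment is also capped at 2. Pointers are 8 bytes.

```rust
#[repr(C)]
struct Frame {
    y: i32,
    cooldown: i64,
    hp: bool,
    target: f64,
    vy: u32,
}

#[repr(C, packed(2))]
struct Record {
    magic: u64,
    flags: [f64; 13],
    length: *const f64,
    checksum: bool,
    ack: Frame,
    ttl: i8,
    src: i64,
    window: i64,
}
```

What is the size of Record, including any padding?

180

Frame: @0: y [4B, align 4] → 4; +4 pad (align 8); @8: cooldown [8B, align 8] → 16; @16: hp [1B, align 1] → 17; +7 pad (align 8); @24: target [8B, align 8] → 32; @32: vy [4B, align 4] → 36; +4 tail pad (align 8); size 40, align 8
@0: magic [8B, align 2] → 8
@8: flags [104B, align 2] → 112
@112: length [8B, align 2] → 120
@120: checksum [1B, align 1] → 121
+1 pad (align 2)
@122: ack [40B, align 2] → 162
@162: ttl [1B, align 1] → 163
+1 pad (align 2)
@164: src [8B, align 2] → 172
@172: window [8B, align 2] → 180
size 180, align 2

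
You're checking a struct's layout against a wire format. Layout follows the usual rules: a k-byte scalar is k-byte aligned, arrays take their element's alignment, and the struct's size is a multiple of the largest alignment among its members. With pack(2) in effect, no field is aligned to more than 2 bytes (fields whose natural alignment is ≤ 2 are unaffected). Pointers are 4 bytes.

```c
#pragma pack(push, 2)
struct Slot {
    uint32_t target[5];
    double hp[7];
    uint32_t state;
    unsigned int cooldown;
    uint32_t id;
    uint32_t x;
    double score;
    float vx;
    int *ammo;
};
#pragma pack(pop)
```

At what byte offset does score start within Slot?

92

target at 0 (size 20, align 2) → ends 20
hp at 20 (size 56, align 2) → ends 76
state at 76 (size 4, align 2) → ends 80
cooldown at 80 (size 4, align 2) → ends 84
id at 84 (size 4, align 2) → ends 88
x at 88 (size 4, align 2) → ends 92
score at 92 (size 8, align 2) → ends 100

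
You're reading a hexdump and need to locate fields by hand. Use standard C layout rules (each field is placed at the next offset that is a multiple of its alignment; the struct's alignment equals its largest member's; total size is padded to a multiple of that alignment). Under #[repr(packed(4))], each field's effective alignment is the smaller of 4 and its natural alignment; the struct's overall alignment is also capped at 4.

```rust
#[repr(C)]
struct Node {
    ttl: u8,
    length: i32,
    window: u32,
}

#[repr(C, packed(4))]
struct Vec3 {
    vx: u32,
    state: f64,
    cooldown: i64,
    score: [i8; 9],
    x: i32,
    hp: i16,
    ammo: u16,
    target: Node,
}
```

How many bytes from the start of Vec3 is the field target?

Node: 0..1  ttl  (1B, 1-aligned); 1..4  -- padding (3B); 4..8  length  (4B, 4-aligned); 8..12  window  (4B, 4-aligned); sizeof = 12, alignof = 4
0..4  vx  (4B, 4-aligned)
4..12  state  (8B, 4-aligned)
12..20  cooldown  (8B, 4-aligned)
20..29  score  (9B, 1-aligned)
29..32  -- padding (3B)
32..36  x  (4B, 4-aligned)
36..38  hp  (2B, 2-aligned)
38..40  ammo  (2B, 2-aligned)
40..52  target  (12B, 4-aligned)

40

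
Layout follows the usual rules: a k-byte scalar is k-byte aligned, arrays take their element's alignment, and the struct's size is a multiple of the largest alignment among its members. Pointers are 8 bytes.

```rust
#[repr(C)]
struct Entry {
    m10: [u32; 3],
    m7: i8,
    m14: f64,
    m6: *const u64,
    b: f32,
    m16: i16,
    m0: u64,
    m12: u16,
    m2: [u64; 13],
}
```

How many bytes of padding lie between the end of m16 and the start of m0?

2

@0: m10 [12B, align 4] → 12
@12: m7 [1B, align 1] → 13
+3 pad (align 8)
@16: m14 [8B, align 8] → 24
@24: m6 [8B, align 8] → 32
@32: b [4B, align 4] → 36
@36: m16 [2B, align 2] → 38
+2 pad (align 8)
@40: m0 [8B, align 8] → 48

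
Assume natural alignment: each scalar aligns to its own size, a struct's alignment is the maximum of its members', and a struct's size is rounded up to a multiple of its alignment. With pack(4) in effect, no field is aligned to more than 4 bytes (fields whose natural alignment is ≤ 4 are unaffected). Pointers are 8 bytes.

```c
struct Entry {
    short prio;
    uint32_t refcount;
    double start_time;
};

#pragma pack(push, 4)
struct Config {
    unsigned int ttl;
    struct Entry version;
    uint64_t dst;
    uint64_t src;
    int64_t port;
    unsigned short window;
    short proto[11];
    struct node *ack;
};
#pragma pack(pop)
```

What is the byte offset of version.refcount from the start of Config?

8

Entry: @0: prio [2B, align 2] → 2; +2 pad (align 4); @4: refcount [4B, align 4] → 8; @8: start_time [8B, align 8] → 16; size 16, align 8
@0: ttl [4B, align 4] → 4
@4: version [16B, align 4] → 20
within Entry: refcount at 4
4 + 4 = 8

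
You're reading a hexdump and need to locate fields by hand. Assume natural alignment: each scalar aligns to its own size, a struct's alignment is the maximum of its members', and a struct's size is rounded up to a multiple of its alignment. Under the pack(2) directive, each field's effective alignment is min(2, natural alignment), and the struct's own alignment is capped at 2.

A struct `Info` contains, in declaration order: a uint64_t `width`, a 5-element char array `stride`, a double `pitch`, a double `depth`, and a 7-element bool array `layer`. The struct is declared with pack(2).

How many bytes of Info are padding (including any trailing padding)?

0..8  width  (8B, 2-aligned)
8..13  stride  (5B, 1-aligned)
13..14  -- padding (1B)
14..22  pitch  (8B, 2-aligned)
22..30  depth  (8B, 2-aligned)
30..37  layer  (7B, 1-aligned)
37..38  -- tail padding (1B)
sizeof = 38, alignof = 2
data bytes 36, size 38 → padding 2

2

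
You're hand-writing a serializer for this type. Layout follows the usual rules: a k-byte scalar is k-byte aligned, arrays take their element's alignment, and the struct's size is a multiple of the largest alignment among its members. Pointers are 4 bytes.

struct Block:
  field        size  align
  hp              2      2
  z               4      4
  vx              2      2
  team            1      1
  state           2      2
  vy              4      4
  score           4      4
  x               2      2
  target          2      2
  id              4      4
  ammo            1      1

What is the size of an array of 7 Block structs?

@0: hp [2B, align 2] → 2
+2 pad (align 4)
@4: z [4B, align 4] → 8
@8: vx [2B, align 2] → 10
@10: team [1B, align 1] → 11
+1 pad (align 2)
@12: state [2B, align 2] → 14
+2 pad (align 4)
@16: vy [4B, align 4] → 20
@20: score [4B, align 4] → 24
@24: x [2B, align 2] → 26
@26: target [2B, align 2] → 28
@28: id [4B, align 4] → 32
@32: ammo [1B, align 1] → 33
+3 tail pad (align 4)
size 36, align 4
array of 7: 7 × 36 = 252

252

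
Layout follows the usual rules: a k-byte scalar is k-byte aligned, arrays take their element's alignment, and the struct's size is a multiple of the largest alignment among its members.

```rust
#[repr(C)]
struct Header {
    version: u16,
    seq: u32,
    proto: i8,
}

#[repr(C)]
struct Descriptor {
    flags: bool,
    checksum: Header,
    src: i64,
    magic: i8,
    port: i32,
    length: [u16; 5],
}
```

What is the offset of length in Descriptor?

Header: 0..2  version  (2B, 2-aligned); 2..4  -- padding (2B); 4..8  seq  (4B, 4-aligned); 8..9  proto  (1B, 1-aligned); 9..12  -- tail padding (3B); sizeof = 12, alignof = 4
0..1  flags  (1B, 1-aligned)
1..4  -- padding (3B)
4..16  checksum  (12B, 4-aligned)
16..24  src  (8B, 8-aligned)
24..25  magic  (1B, 1-aligned)
25..28  -- padding (3B)
28..32  port  (4B, 4-aligned)
32..42  length  (10B, 2-aligned)

32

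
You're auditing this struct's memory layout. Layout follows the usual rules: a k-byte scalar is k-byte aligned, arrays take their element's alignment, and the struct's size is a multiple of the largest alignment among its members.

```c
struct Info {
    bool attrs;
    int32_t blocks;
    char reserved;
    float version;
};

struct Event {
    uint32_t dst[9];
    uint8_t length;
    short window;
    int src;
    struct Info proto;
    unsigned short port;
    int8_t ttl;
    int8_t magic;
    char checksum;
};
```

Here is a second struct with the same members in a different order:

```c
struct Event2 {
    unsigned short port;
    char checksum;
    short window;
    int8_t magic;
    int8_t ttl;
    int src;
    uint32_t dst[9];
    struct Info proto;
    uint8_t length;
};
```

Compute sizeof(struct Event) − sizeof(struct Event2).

Info: attrs at 0 (size 1, align 1) → ends 1; pad 3 to align 4 for blocks; blocks at 4 (size 4, align 4) → ends 8; reserved at 8 (size 1, align 1) → ends 9; pad 3 to align 4 for version; version at 12 (size 4, align 4) → ends 16; total 16 bytes, alignment 4
dst at 0 (size 36, align 4) → ends 36
length at 36 (size 1, align 1) → ends 37
pad 1 to align 2 for window
window at 38 (size 2, align 2) → ends 40
src at 40 (size 4, align 4) → ends 44
proto at 44 (size 16, align 4) → ends 60
port at 60 (size 2, align 2) → ends 62
ttl at 62 (size 1, align 1) → ends 63
magic at 63 (size 1, align 1) → ends 64
checksum at 64 (size 1, align 1) → ends 65
tail pad 3 to reach multiple of 4
total 68 bytes, alignment 4
— Event2 —
port at 0 (size 2, align 2) → ends 2
checksum at 2 (size 1, align 1) → ends 3
pad 1 to align 2 for window
window at 4 (size 2, align 2) → ends 6
magic at 6 (size 1, align 1) → ends 7
ttl at 7 (size 1, align 1) → ends 8
src at 8 (size 4, align 4) → ends 12
dst at 12 (size 36, align 4) → ends 48
proto at 48 (size 16, align 4) → ends 64
length at 64 (size 1, align 1) → ends 65
tail pad 3 to reach multiple of 4
total 68 bytes, alignment 4
68 − 68 = 0

0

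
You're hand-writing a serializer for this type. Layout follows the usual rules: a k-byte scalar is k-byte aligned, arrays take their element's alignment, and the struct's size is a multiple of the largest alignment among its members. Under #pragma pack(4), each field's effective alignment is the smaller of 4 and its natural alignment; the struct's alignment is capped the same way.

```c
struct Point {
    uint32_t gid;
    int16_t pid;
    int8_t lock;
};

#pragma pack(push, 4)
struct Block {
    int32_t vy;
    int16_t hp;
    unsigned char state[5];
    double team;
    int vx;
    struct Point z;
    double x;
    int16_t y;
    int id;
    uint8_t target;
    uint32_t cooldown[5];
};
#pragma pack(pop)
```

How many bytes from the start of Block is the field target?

48

Point: @0: gid [4B, align 4] → 4; @4: pid [2B, align 2] → 6; @6: lock [1B, align 1] → 7; +1 tail pad (align 4); size 8, align 4
@0: vy [4B, align 4] → 4
@4: hp [2B, align 2] → 6
@6: state [5B, align 1] → 11
+1 pad (align 4)
@12: team [8B, align 4] → 20
@20: vx [4B, align 4] → 24
@24: z [8B, align 4] → 32
@32: x [8B, align 4] → 40
@40: y [2B, align 2] → 42
+2 pad (align 4)
@44: id [4B, align 4] → 48
@48: target [1B, align 1] → 49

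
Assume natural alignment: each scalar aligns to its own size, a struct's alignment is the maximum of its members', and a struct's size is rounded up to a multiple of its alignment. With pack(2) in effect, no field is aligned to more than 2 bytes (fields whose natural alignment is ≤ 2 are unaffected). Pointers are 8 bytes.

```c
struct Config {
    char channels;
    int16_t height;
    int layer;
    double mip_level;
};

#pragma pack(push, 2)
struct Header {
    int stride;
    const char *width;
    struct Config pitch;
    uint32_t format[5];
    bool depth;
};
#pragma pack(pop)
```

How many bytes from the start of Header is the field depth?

48

Config: 0..1  channels  (1B, 1-aligned); 1..2  -- padding (1B); 2..4  height  (2B, 2-aligned); 4..8  layer  (4B, 4-aligned); 8..16  mip_level  (8B, 8-aligned); sizeof = 16, alignof = 8
0..4  stride  (4B, 2-aligned)
4..12  width  (8B, 2-aligned)
12..28  pitch  (16B, 2-aligned)
28..48  format  (20B, 2-aligned)
48..49  depth  (1B, 1-aligned)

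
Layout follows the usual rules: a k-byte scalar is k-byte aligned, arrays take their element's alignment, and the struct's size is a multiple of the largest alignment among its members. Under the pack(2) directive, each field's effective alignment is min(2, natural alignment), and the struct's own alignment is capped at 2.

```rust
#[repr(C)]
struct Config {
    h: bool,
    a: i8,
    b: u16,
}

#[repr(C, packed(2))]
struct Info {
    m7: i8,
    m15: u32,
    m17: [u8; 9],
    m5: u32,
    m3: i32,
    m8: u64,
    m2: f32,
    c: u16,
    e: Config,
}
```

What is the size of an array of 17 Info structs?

Config: @0: h [1B, align 1] → 1; @1: a [1B, align 1] → 2; @2: b [2B, align 2] → 4; size 4, align 2
@0: m7 [1B, align 1] → 1
+1 pad (align 2)
@2: m15 [4B, align 2] → 6
@6: m17 [9B, align 1] → 15
+1 pad (align 2)
@16: m5 [4B, align 2] → 20
@20: m3 [4B, align 2] → 24
@24: m8 [8B, align 2] → 32
@32: m2 [4B, align 2] → 36
@36: c [2B, align 2] → 38
@38: e [4B, align 2] → 42
size 42, align 2
array of 17: 17 × 42 = 714

714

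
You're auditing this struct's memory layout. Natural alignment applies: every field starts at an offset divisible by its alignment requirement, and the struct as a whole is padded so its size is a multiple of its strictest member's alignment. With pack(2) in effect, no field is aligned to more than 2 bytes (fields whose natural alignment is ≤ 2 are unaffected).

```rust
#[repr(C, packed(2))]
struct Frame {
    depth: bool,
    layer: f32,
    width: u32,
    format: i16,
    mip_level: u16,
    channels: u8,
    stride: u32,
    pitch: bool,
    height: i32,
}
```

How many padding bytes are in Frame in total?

depth at 0 (size 1, align 1) → ends 1
pad 1 to align 2 for layer
layer at 2 (size 4, align 2) → ends 6
width at 6 (size 4, align 2) → ends 10
format at 10 (size 2, align 2) → ends 12
mip_level at 12 (size 2, align 2) → ends 14
channels at 14 (size 1, align 1) → ends 15
pad 1 to align 2 for stride
stride at 16 (size 4, align 2) → ends 20
pitch at 20 (size 1, align 1) → ends 21
pad 1 to align 2 for height
height at 22 (size 4, align 2) → ends 26
total 26 bytes, alignment 2
data bytes 23, size 26 → padding 3

3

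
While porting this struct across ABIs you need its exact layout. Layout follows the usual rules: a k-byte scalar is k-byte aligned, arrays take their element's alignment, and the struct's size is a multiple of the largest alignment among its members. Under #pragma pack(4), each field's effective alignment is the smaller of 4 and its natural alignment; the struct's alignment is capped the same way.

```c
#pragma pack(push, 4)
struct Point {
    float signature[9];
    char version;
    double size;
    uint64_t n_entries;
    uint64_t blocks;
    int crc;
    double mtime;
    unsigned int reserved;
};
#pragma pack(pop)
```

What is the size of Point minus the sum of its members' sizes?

3

@0: signature [36B, align 4] → 36
@36: version [1B, align 1] → 37
+3 pad (align 4)
@40: size [8B, align 4] → 48
@48: n_entries [8B, align 4] → 56
@56: blocks [8B, align 4] → 64
@64: crc [4B, align 4] → 68
@68: mtime [8B, align 4] → 76
@76: reserved [4B, align 4] → 80
size 80, align 4
data bytes 77, size 80 → padding 3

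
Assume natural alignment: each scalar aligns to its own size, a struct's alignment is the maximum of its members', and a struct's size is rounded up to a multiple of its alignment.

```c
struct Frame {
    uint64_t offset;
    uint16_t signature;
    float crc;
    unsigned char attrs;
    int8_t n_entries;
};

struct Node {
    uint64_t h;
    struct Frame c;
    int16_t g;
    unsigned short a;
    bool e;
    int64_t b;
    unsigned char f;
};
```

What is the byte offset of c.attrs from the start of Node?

24

Frame: 0..8  offset  (8B, 8-aligned); 8..10  signature  (2B, 2-aligned); 10..12  -- padding (2B); 12..16  crc  (4B, 4-aligned); 16..17  attrs  (1B, 1-aligned); 17..18  n_entries  (1B, 1-aligned); 18..24  -- tail padding (6B); sizeof = 24, alignof = 8
0..8  h  (8B, 8-aligned)
8..32  c  (24B, 8-aligned)
within Frame: attrs at 16
8 + 16 = 24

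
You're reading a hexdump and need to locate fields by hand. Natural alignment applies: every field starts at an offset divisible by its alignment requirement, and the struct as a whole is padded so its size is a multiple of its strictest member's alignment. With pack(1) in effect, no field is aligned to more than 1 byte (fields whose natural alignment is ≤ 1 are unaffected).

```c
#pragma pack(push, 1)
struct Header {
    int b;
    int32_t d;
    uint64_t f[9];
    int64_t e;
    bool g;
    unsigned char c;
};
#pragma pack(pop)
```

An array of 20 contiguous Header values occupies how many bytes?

1800

0..4  b  (4B, 1-aligned)
4..8  d  (4B, 1-aligned)
8..80  f  (72B, 1-aligned)
80..88  e  (8B, 1-aligned)
88..89  g  (1B, 1-aligned)
89..90  c  (1B, 1-aligned)
sizeof = 90, alignof = 1
array of 20: 20 × 90 = 1800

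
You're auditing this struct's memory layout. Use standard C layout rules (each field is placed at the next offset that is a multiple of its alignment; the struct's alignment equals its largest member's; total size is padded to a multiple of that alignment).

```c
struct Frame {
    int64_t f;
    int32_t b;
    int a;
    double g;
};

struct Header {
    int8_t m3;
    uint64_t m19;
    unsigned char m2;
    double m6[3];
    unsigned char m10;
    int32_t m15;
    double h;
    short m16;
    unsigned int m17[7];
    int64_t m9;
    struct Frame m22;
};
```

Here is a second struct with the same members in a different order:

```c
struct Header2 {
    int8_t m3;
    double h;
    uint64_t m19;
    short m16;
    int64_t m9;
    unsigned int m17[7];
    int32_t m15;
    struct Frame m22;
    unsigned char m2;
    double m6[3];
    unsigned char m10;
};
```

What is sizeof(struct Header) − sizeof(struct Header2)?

Frame: 0..8  f  (8B, 8-aligned); 8..12  b  (4B, 4-aligned); 12..16  a  (4B, 4-aligned); 16..24  g  (8B, 8-aligned); sizeof = 24, alignof = 8
0..1  m3  (1B, 1-aligned)
1..8  -- padding (7B)
8..16  m19  (8B, 8-aligned)
16..17  m2  (1B, 1-aligned)
17..24  -- padding (7B)
24..48  m6  (24B, 8-aligned)
48..49  m10  (1B, 1-aligned)
49..52  -- padding (3B)
52..56  m15  (4B, 4-aligned)
56..64  h  (8B, 8-aligned)
64..66  m16  (2B, 2-aligned)
66..68  -- padding (2B)
68..96  m17  (28B, 4-aligned)
96..104  m9  (8B, 8-aligned)
104..128  m22  (24B, 8-aligned)
sizeof = 128, alignof = 8
— Header2 —
0..1  m3  (1B, 1-aligned)
1..8  -- padding (7B)
8..16  h  (8B, 8-aligned)
16..24  m19  (8B, 8-aligned)
24..26  m16  (2B, 2-aligned)
26..32  -- padding (6B)
32..40  m9  (8B, 8-aligned)
40..68  m17  (28B, 4-aligned)
68..72  m15  (4B, 4-aligned)
72..96  m22  (24B, 8-aligned)
96..97  m2  (1B, 1-aligned)
97..104  -- padding (7B)
104..128  m6  (24B, 8-aligned)
128..129  m10  (1B, 1-aligned)
129..136  -- tail padding (7B)
sizeof = 136, alignof = 8
128 − 136 = -8

-8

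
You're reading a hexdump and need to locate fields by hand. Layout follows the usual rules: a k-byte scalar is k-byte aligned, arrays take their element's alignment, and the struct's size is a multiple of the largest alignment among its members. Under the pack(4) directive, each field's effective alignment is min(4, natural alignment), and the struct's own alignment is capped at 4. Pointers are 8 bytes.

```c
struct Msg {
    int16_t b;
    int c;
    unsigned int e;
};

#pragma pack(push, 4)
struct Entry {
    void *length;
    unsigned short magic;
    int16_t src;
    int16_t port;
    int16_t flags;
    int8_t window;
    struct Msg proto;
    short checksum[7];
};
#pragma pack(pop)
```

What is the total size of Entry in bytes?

Msg: 0..2  b  (2B, 2-aligned); 2..4  -- padding (2B); 4..8  c  (4B, 4-aligned); 8..12  e  (4B, 4-aligned); sizeof = 12, alignof = 4
0..8  length  (8B, 4-aligned)
8..10  magic  (2B, 2-aligned)
10..12  src  (2B, 2-aligned)
12..14  port  (2B, 2-aligned)
14..16  flags  (2B, 2-aligned)
16..17  window  (1B, 1-aligned)
17..20  -- padding (3B)
20..32  proto  (12B, 4-aligned)
32..46  checksum  (14B, 2-aligned)
46..48  -- tail padding (2B)
sizeof = 48, alignof = 4

48 bytes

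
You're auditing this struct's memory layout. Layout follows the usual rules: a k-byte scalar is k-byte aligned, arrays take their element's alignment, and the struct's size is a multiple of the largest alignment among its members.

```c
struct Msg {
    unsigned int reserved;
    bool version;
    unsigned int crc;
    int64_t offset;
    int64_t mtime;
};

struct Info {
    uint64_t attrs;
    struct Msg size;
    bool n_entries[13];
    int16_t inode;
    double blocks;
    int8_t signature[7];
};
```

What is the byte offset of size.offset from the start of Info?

24

Msg: reserved at 0 (size 4, align 4) → ends 4; version at 4 (size 1, align 1) → ends 5; pad 3 to align 4 for crc; crc at 8 (size 4, align 4) → ends 12; pad 4 to align 8 for offset; offset at 16 (size 8, align 8) → ends 24; mtime at 24 (size 8, align 8) → ends 32; total 32 bytes, alignment 8
attrs at 0 (size 8, align 8) → ends 8
size at 8 (size 32, align 8) → ends 40
within Msg: offset at 16
8 + 16 = 24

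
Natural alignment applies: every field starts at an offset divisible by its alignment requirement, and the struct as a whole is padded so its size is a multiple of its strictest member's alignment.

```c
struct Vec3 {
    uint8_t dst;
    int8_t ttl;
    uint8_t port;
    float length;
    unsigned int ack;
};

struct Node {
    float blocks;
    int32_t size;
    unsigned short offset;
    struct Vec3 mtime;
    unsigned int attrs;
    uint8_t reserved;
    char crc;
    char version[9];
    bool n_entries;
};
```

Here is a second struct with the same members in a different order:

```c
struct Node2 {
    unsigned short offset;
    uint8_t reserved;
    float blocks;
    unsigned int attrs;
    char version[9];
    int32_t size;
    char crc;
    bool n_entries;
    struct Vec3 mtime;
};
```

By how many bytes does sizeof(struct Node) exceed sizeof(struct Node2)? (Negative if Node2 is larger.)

Vec3: dst at 0 (size 1, align 1) → ends 1; ttl at 1 (size 1, align 1) → ends 2; port at 2 (size 1, align 1) → ends 3; pad 1 to align 4 for length; length at 4 (size 4, align 4) → ends 8; ack at 8 (size 4, align 4) → ends 12; total 12 bytes, alignment 4
blocks at 0 (size 4, align 4) → ends 4
size at 4 (size 4, align 4) → ends 8
offset at 8 (size 2, align 2) → ends 10
pad 2 to align 4 for mtime
mtime at 12 (size 12, align 4) → ends 24
attrs at 24 (size 4, align 4) → ends 28
reserved at 28 (size 1, align 1) → ends 29
crc at 29 (size 1, align 1) → ends 30
version at 30 (size 9, align 1) → ends 39
n_entries at 39 (size 1, align 1) → ends 40
total 40 bytes, alignment 4
— Node2 —
offset at 0 (size 2, align 2) → ends 2
reserved at 2 (size 1, align 1) → ends 3
pad 1 to align 4 for blocks
blocks at 4 (size 4, align 4) → ends 8
attrs at 8 (size 4, align 4) → ends 12
version at 12 (size 9, align 1) → ends 21
pad 3 to align 4 for size
size at 24 (size 4, align 4) → ends 28
crc at 28 (size 1, align 1) → ends 29
n_entries at 29 (size 1, align 1) → ends 30
pad 2 to align 4 for mtime
mtime at 32 (size 12, align 4) → ends 44
total 44 bytes, alignment 4
40 − 44 = -4

-4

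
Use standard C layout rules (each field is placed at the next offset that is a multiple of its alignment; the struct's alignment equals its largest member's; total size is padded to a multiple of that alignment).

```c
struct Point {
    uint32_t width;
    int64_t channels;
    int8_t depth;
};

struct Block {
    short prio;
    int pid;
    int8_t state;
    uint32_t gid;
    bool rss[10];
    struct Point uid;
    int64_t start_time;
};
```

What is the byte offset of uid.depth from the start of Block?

48

Point: @0: width [4B, align 4] → 4; +4 pad (align 8); @8: channels [8B, align 8] → 16; @16: depth [1B, align 1] → 17; +7 tail pad (align 8); size 24, align 8
@0: prio [2B, align 2] → 2
+2 pad (align 4)
@4: pid [4B, align 4] → 8
@8: state [1B, align 1] → 9
+3 pad (align 4)
@12: gid [4B, align 4] → 16
@16: rss [10B, align 1] → 26
+6 pad (align 8)
@32: uid [24B, align 8] → 56
within Point: depth at 16
32 + 16 = 48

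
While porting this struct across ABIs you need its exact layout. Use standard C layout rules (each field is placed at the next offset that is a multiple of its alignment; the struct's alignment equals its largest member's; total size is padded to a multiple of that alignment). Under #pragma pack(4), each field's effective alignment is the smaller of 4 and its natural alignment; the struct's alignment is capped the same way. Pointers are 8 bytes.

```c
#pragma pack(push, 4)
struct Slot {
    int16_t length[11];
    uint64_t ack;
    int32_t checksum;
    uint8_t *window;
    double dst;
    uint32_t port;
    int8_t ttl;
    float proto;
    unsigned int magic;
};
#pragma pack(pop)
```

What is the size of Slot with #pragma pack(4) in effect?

68

0..22  length  (22B, 2-aligned)
22..24  -- padding (2B)
24..32  ack  (8B, 4-aligned)
32..36  checksum  (4B, 4-aligned)
36..44  window  (8B, 4-aligned)
44..52  dst  (8B, 4-aligned)
52..56  port  (4B, 4-aligned)
56..57  ttl  (1B, 1-aligned)
57..60  -- padding (3B)
60..64  proto  (4B, 4-aligned)
64..68  magic  (4B, 4-aligned)
sizeof = 68, alignof = 4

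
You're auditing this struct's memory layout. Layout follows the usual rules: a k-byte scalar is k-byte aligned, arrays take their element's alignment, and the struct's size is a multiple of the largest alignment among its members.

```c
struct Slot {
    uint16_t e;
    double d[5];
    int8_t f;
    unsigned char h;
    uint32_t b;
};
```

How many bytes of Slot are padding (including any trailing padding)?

e at 0 (size 2, align 2) → ends 2
pad 6 to align 8 for d
d at 8 (size 40, align 8) → ends 48
f at 48 (size 1, align 1) → ends 49
h at 49 (size 1, align 1) → ends 50
pad 2 to align 4 for b
b at 52 (size 4, align 4) → ends 56
total 56 bytes, alignment 8
data bytes 48, size 56 → padding 8

8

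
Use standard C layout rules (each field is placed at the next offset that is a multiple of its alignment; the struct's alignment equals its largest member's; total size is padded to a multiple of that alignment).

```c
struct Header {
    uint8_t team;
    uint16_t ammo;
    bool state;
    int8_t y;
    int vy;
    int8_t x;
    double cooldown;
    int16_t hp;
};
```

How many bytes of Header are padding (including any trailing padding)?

team at 0 (size 1, align 1) → ends 1
pad 1 to align 2 for ammo
ammo at 2 (size 2, align 2) → ends 4
state at 4 (size 1, align 1) → ends 5
y at 5 (size 1, align 1) → ends 6
pad 2 to align 4 for vy
vy at 8 (size 4, align 4) → ends 12
x at 12 (size 1, align 1) → ends 13
pad 3 to align 8 for cooldown
cooldown at 16 (size 8, align 8) → ends 24
hp at 24 (size 2, align 2) → ends 26
tail pad 6 to reach multiple of 8
total 32 bytes, alignment 8
data bytes 20, size 32 → padding 12

12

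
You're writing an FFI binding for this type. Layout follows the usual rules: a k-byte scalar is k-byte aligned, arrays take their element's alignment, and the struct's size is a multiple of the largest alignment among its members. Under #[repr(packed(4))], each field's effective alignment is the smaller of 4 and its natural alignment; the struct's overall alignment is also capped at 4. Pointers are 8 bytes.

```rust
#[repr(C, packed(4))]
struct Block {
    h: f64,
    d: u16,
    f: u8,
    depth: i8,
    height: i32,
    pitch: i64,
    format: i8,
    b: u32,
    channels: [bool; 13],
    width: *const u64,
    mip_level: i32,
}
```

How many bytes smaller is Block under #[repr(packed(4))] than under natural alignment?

natural layout:
  @0: h [8B, align 8] → 8
  @8: d [2B, align 2] → 10
  @10: f [1B, align 1] → 11
  @11: depth [1B, align 1] → 12
  @12: height [4B, align 4] → 16
  @16: pitch [8B, align 8] → 24
  @24: format [1B, align 1] → 25
  +3 pad (align 4)
  @28: b [4B, align 4] → 32
  @32: channels [13B, align 1] → 45
  +3 pad (align 8)
  @48: width [8B, align 8] → 56
  @56: mip_level [4B, align 4] → 60
  +4 tail pad (align 8)
  size 64, align 8
packed(4) layout:
  @0: h [8B, align 4] → 8
  @8: d [2B, align 2] → 10
  @10: f [1B, align 1] → 11
  @11: depth [1B, align 1] → 12
  @12: height [4B, align 4] → 16
  @16: pitch [8B, align 4] → 24
  @24: format [1B, align 1] → 25
  +3 pad (align 4)
  @28: b [4B, align 4] → 32
  @32: channels [13B, align 1] → 45
  +3 pad (align 4)
  @48: width [8B, align 4] → 56
  @56: mip_level [4B, align 4] → 60
  size 60, align 4
64 − 60 = 4

4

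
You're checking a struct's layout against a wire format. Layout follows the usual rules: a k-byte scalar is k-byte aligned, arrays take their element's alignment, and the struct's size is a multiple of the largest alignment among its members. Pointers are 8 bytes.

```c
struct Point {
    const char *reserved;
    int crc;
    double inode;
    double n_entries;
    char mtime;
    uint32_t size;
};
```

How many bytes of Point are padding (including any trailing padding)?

reserved at 0 (size 8, align 8) → ends 8
crc at 8 (size 4, align 4) → ends 12
pad 4 to align 8 for inode
inode at 16 (size 8, align 8) → ends 24
n_entries at 24 (size 8, align 8) → ends 32
mtime at 32 (size 1, align 1) → ends 33
pad 3 to align 4 for size
size at 36 (size 4, align 4) → ends 40
total 40 bytes, alignment 8
data bytes 33, size 40 → padding 7

7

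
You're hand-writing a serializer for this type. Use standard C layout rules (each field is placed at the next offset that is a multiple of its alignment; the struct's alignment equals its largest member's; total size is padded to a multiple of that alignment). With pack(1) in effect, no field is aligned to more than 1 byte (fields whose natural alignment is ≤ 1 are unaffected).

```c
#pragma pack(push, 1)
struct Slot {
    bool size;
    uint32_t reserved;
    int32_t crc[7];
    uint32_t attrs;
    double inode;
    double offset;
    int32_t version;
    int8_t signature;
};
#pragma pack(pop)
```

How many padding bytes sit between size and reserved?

0..1  size  (1B, 1-aligned)
1..5  reserved  (4B, 1-aligned)

0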